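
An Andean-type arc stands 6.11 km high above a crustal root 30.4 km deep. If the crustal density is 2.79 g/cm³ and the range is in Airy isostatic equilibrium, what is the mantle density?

3.35 g/cm³

Airy balance: ρ_c h = (ρ_m − ρ_c) r → ρ_m = ρ_c (1 + h/r).
ρ_m = 2.79 × (1 + 6.11 km/30.4 km) = 3.35 g/cm³.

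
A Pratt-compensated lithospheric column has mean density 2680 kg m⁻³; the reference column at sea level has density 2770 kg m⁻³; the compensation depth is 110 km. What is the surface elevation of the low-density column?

3.69 km

ρ_ref D = ρ (D + h) → h = D (ρ_ref − ρ)/ρ.
h = 110 km × (2770 − 2680)/2680 = 3.69 km.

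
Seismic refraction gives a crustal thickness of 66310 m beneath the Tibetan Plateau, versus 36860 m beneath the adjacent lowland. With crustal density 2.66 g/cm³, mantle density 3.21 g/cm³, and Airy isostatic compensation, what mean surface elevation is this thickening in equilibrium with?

5050 m

Excess crust Δ = 66310 m − 36860 m = 29450 m, split between elevation h and root r with h + r = Δ.
Airy balance ρ_c h = (ρ_m − ρ_c) r gives r = h ρ_c/(ρ_m − ρ_c), so h (1 + ρ_c/(ρ_m − ρ_c)) = Δ, i.e. h = Δ (ρ_m − ρ_c)/ρ_m.
h = 29450 m × 0.55/3.21 = 5050 m.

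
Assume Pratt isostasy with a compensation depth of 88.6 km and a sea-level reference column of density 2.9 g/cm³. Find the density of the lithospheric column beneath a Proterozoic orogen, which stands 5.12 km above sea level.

Pratt balance: ρ_ref D = ρ (D + h).
ρ = ρ_ref D/(D + h) = 2.9 × 88.6 km/(88.6 km + 5.12 km) = 2.74 g/cm³.

2.74 g/cm³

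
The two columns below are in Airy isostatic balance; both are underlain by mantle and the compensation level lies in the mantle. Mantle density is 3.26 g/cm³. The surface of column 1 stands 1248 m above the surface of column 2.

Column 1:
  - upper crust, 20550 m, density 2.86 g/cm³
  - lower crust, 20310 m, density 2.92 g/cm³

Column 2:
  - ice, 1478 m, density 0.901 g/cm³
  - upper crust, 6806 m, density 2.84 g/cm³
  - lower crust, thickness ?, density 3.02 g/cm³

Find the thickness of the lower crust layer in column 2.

Take the compensation level at the base of the deeper column (depth z_c below the surface of column 1) and equate Σ ρ_i t_i down to z_c; mantle fills any gap and the z_c terms cancel.
Column 1: 20550×2.86 + 20310×2.92 + (z_c − 40860)×3.26
Column 2: 1248×0 + 1478×0.901 + 6806×2.84 + x×3.02 + (z_c − 1248 − 8284 − x)×3.26
The z_c×3.26 term appears on both sides and cancels. Collect the known terms of each column as K = Σ(ρt)_known − 3.26 × (depth of known layers): K_1 = 118078.2 − 3.26×40860 = −15125.4; K_2 = 20660.718 − 3.26×(1248 + 8284) = −10413.602.
Balance: K_1 = K_2 − x×(3.26 − 3.02), so x = (K_2 − K_1)/(3.26 − 3.02) = 4711.8/0.24 = 19600 m.

19600 m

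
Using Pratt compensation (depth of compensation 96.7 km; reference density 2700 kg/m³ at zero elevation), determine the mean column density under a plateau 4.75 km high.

Pratt balance: ρ_ref D = ρ (D + h).
ρ = ρ_ref D/(D + h) = 2700 × 96.7 km/(96.7 km + 4.75 km) = 2570 kg/m³.

2570 kg/m³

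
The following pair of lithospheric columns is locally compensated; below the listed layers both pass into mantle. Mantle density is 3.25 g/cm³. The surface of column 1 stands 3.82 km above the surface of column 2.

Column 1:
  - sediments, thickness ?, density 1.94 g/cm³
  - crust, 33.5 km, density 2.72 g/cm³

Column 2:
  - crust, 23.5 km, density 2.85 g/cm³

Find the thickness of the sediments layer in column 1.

Take the compensation level at the base of the deeper column (depth z_c below the surface of column 1) and equate Σ ρ_i t_i down to z_c; mantle fills any gap and the z_c terms cancel.
Column 1: x×1.94 + 33.5×2.72 + (z_c − 33.5 − x)×3.25
Column 2: 3.82×0 + 23.5×2.85 + (z_c − 3.82 − 23.5)×3.25
The z_c×3.25 term appears on both sides and cancels. Collect the known terms of each column as K = Σ(ρt)_known − 3.25 × (depth of known layers): K_1 = 91.12 − 3.25×33.5 = −17.755; K_2 = 66.975 − 3.25×(3.82 + 23.5) = −21.815.
Balance: K_1 − x×(3.25 − 1.94) = K_2, so x = (K_1 − K_2)/(3.25 − 1.94) = 4.06/1.31 = 3.1 km.

3.1 km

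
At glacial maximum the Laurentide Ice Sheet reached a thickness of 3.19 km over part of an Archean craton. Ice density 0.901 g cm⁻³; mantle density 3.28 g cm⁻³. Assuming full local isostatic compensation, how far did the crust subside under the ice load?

Balancing pressure at the compensation depth: the ice load ρ_ice t is balanced by mantle displaced below, ρ_m s.
s = t ρ_ice / ρ_m = 3.19 km × 0.901/3.28 = 0.876 km.

0.876 km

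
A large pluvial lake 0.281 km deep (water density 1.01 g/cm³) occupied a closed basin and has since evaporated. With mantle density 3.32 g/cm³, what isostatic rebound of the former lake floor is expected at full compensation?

u = d ρ_w/ρ_m = 0.281 km × 1.01/3.32 = 0.0855 km.

0.0855 km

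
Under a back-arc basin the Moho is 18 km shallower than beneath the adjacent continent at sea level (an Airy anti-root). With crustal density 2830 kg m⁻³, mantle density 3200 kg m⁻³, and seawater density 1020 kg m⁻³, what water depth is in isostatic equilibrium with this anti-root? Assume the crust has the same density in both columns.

Replacing a thickness d of crust by seawater at the top must be balanced by replacing crust with mantle at the base: d (ρ_c − ρ_w) = a (ρ_m − ρ_c).
d = a (ρ_m − ρ_c)/(ρ_c − ρ_w) = 18 km × 370/1810 = 3.68 km.

3.68 km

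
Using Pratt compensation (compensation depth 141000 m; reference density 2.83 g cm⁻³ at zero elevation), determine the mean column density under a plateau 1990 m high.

Pratt balance: ρ_ref D = ρ (D + h).
ρ = ρ_ref D/(D + h) = 2.83 × 141000 m/(141000 m + 1990 m) = 2.79 g cm⁻³.

2.79 g cm⁻³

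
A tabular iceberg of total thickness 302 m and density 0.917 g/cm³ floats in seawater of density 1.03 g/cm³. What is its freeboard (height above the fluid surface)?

Floating equilibrium: submerged depth d = t ρ_obj/ρ_fluid = 302 m × 0.917/1.03 = 268.9 m.
Freeboard = t − d = 302 m − 268.9 m = 33.1 m.

33.1 m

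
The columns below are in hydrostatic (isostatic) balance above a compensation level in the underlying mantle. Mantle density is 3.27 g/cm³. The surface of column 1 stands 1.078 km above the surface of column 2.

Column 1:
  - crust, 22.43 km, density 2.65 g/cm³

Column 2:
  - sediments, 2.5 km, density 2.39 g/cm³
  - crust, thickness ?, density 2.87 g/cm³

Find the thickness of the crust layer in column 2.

20.5 km

Take the compensation level at the base of the deeper column (depth z_c below the surface of column 1) and equate Σ ρ_i t_i down to z_c; mantle fills any gap and the z_c terms cancel.
Column 1: 22.43×2.65 + (z_c − 22.43)×3.27
Column 2: 1.078×0 + 2.5×2.39 + x×2.87 + (z_c − 1.078 − 2.5 − x)×3.27
The z_c×3.27 term appears on both sides and cancels. Collect the known terms of each column as K = Σ(ρt)_known − 3.27 × (depth of known layers): K_1 = 59.4395 − 3.27×22.43 = −13.9066; K_2 = 5.975 − 3.27×(1.078 + 2.5) = −5.72506.
Balance: K_1 = K_2 − x×(3.27 − 2.87), so x = (K_2 − K_1)/(3.27 − 2.87) = 8.18154/0.4 = 20.5 km.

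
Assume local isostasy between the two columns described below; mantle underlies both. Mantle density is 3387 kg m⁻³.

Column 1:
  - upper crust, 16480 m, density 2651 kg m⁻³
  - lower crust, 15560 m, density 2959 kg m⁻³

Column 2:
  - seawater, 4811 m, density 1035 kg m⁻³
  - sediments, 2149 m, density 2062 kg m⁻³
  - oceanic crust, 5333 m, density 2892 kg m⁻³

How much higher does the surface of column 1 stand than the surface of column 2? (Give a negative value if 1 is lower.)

For any compensation level in the mantle, the mantle terms cancel and isostasy reduces to e = (Σt_1 − Σt_2) − (Σ(ρt)_1 − Σ(ρt)_2) / ρ_m.
Σt_1 = 32040 m; Σt_2 = 12293 m; Σ(ρt)_1 = 89730520; Σ(ρt)_2 = 24833659 (in m·kg m⁻³).
e = (32040 − 12293) − (89730520 − 24833659) / 3387 = 586 m.

586 m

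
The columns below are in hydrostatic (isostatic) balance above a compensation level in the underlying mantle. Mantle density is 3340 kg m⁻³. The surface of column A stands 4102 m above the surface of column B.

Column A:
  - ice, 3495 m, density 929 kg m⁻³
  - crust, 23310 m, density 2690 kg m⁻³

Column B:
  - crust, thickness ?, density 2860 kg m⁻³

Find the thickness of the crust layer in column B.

20600 m

Take the compensation level at the base of the deeper column (depth z_c below the surface of column A) and equate Σ ρ_i t_i down to z_c; mantle fills any gap and the z_c terms cancel.
Column A: 3495×929 + 23310×2690 + (z_c − 26805)×3340
Column B: 4102×0 + x×2860 + (z_c − 4102 − 0 − x)×3340
The z_c×3340 term appears on both sides and cancels. Collect the known terms of each column as K = Σ(ρt)_known − 3340 × (depth of known layers): K_A = 65950755 − 3340×26805 = −23577945; K_B = 0 − 3340×(4102 + 0) = −13700680.
Balance: K_A = K_B − x×(3340 − 2860), so x = (K_B − K_A)/(3340 − 2860) = 9877260/480 = 20600 m.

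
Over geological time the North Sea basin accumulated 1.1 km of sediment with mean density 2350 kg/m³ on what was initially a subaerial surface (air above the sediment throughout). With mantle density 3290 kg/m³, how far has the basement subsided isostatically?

0.786 km

Subaerial load: s = t ρ_sed / ρ_m = 1.1 km × 2350/3290 = 0.786 km.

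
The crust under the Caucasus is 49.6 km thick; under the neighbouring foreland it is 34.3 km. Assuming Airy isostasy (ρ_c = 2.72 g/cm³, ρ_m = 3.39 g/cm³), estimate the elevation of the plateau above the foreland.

Excess crust Δ = 49.6 km − 34.3 km = 15.3 km, split between elevation h and root r with h + r = Δ.
Airy balance ρ_c h = (ρ_m − ρ_c) r gives r = h ρ_c/(ρ_m − ρ_c), so h (1 + ρ_c/(ρ_m − ρ_c)) = Δ, i.e. h = Δ (ρ_m − ρ_c)/ρ_m.
h = 15.3 km × 0.67/3.39 = 3.02 km.

3.02 km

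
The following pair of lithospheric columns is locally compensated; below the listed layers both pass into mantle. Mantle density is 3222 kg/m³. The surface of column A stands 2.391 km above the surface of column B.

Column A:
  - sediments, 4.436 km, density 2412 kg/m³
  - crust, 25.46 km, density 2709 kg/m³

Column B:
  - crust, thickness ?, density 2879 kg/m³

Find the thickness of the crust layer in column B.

Take the compensation level at the base of the deeper column (depth z_c below the surface of column A) and equate Σ ρ_i t_i down to z_c; mantle fills any gap and the z_c terms cancel.
Column A: 4.436×2412 + 25.46×2709 + (z_c − 29.896)×3222
Column B: 2.391×0 + x×2879 + (z_c − 2.391 − 0 − x)×3222
The z_c×3222 term appears on both sides and cancels. Collect the known terms of each column as K = Σ(ρt)_known − 3222 × (depth of known layers): K_A = 79670.772 − 3222×29.896 = −16654.14; K_B = 0 − 3222×(2.391 + 0) = −7703.802.
Balance: K_A = K_B − x×(3222 − 2879), so x = (K_B − K_A)/(3222 − 2879) = 8950.34/343 = 26.1 km.

26.1 km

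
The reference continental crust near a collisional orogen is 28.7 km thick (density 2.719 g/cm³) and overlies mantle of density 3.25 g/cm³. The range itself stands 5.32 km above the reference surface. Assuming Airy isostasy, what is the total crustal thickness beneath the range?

Root depth r = h ρ_c / (ρ_m − ρ_c) = 5.32 km × 2.719 / 0.531 = 27.24 km.
Total thickness = T + h + r = 28.7 km + 5.32 km + 27.24 km = 61.3 km.

61.3 km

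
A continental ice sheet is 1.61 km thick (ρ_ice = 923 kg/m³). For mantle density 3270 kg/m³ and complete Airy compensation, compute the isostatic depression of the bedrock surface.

Equating mass per unit area of the two columns: the ice load ρ_ice t is balanced by mantle displaced below, ρ_m s.
s = t ρ_ice / ρ_m = 1.61 km × 923/3270 = 0.454 km.

0.454 km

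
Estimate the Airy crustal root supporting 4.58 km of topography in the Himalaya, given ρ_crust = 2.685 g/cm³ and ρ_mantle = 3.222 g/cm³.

For local isostatic compensation: the weight of the topography is balanced by the buoyancy of the root, ρ_c h = (ρ_m − ρ_c) r.
r = h · ρ_c / (ρ_m − ρ_c) = 4.58 km × 2.685 / (3.222 − 2.685) = 22.9 km.

22.9 km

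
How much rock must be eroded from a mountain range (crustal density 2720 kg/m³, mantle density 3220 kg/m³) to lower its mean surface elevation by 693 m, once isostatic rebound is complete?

4460 m

Net drop Δ = e − u = e − e ρ_c/ρ_m = e (ρ_m − ρ_c)/ρ_m.
e = Δ ρ_m/(ρ_m − ρ_c) = 693 m × 3220/500 = 4460 m.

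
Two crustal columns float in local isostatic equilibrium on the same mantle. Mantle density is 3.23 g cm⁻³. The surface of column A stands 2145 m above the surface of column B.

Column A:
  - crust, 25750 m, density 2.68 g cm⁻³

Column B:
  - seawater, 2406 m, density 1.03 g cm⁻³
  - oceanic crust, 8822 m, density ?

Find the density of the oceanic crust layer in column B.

3.01 g cm⁻³

Take the compensation level at the base of the deeper column (depth z_c below the surface of column A) and equate Σ ρ_i t_i down to z_c; mantle fills any gap and the z_c terms cancel.
Column A: 25750×2.68 + (z_c − 25750)×3.23
Column B: 2145×0 + 2406×1.03 + 8822×ρ + (z_c − 2145 − 11228)×3.23
The z_c×3.23 term appears on both sides and cancels. Collect the known terms of each column as K = Σ(ρt)_known − 3.23 × (depth of known layers): K_A = 69010 − 3.23×25750 = −14162.5; K_B = 2478.18 − 3.23×(2145 + 11228) = −40716.61.
Balance: K_A = K_B + 8822×ρ, so ρ = (K_A − K_B)/8822 = 26554.1/8822 = 3.01 g cm⁻³.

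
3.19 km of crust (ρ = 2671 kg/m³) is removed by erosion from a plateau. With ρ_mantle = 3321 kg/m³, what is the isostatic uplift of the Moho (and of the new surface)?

2.57 km

Unloading: uplift u = e ρ_c/ρ_m = 3.19 km × 2671/3321 = 2.57 km.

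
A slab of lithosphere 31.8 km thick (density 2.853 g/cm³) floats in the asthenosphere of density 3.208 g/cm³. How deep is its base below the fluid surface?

28.3 km

Draft d = t ρ_obj/ρ_fluid = 31.8 km × 2.853/3.208 = 28.3 km.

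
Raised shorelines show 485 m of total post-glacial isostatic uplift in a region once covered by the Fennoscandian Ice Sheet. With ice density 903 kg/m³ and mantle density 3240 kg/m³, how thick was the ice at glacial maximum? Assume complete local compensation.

u = t ρ_ice/ρ_m → t = u ρ_m/ρ_ice = 485 m × 3240/903 = 1740 m.

1740 m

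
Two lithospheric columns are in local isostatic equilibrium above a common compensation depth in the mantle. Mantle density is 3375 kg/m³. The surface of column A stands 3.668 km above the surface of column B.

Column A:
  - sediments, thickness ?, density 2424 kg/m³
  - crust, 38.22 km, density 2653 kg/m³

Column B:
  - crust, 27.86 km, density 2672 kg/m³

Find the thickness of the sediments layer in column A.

Take the compensation level at the base of the deeper column (depth z_c below the surface of column A) and equate Σ ρ_i t_i down to z_c; mantle fills any gap and the z_c terms cancel.
Column A: x×2424 + 38.22×2653 + (z_c − 38.22 − x)×3375
Column B: 3.668×0 + 27.86×2672 + (z_c − 3.668 − 27.86)×3375
The z_c×3375 term appears on both sides and cancels. Collect the known terms of each column as K = Σ(ρt)_known − 3375 × (depth of known layers): K_A = 101397.66 − 3375×38.22 = −27594.84; K_B = 74441.92 − 3375×(3.668 + 27.86) = −31965.08.
Balance: K_A − x×(3375 − 2424) = K_B, so x = (K_A − K_B)/(3375 − 2424) = 4370.24/951 = 4.6 km.

4.6 km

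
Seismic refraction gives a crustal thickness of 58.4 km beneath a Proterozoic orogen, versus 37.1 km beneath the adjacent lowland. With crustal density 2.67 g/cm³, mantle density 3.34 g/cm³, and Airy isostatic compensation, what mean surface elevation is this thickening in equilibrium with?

4.27 km

Excess crust Δ = 58.4 km − 37.1 km = 21.3 km, split between elevation h and root r with h + r = Δ.
Airy balance ρ_c h = (ρ_m − ρ_c) r gives r = h ρ_c/(ρ_m − ρ_c), so h (1 + ρ_c/(ρ_m − ρ_c)) = Δ, i.e. h = Δ (ρ_m − ρ_c)/ρ_m.
h = 21.3 km × 0.67/3.34 = 4.27 km.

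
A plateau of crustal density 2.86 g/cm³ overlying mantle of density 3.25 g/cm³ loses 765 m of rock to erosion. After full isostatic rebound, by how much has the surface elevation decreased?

Rebound u = e ρ_c/ρ_m = 765 m × 2.86/3.25 = 673.2 m.
Net surface drop = e − u = 765 m − 673.2 m = e (ρ_m − ρ_c)/ρ_m = 91.8 m.

91.8 m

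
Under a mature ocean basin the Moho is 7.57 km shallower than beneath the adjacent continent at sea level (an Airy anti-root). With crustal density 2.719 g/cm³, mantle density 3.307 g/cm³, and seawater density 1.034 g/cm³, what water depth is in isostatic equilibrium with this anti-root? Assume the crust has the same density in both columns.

Replacing a thickness d of crust by seawater at the top must be balanced by replacing crust with mantle at the base: d (ρ_c − ρ_w) = a (ρ_m − ρ_c).
d = a (ρ_m − ρ_c)/(ρ_c − ρ_w) = 7.57 km × 0.588/1.685 = 2.64 km.

2.64 km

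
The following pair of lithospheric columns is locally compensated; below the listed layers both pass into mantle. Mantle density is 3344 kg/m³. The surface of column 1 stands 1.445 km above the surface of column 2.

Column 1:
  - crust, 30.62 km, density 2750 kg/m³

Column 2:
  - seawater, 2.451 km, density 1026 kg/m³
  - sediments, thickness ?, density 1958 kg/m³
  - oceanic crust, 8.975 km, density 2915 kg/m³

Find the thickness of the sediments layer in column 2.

Take the compensation level at the base of the deeper column (depth z_c below the surface of column 1) and equate Σ ρ_i t_i down to z_c; mantle fills any gap and the z_c terms cancel.
Column 1: 30.62×2750 + (z_c − 30.62)×3344
Column 2: 1.445×0 + 2.451×1026 + x×1958 + 8.975×2915 + (z_c − 1.445 − 11.426 − x)×3344
The z_c×3344 term appears on both sides and cancels. Collect the known terms of each column as K = Σ(ρt)_known − 3344 × (depth of known layers): K_1 = 84205 − 3344×30.62 = −18188.28; K_2 = 28676.851 − 3344×(1.445 + 11.426) = −14363.773.
Balance: K_1 = K_2 − x×(3344 − 1958), so x = (K_2 − K_1)/(3344 − 1958) = 3824.51/1386 = 2.76 km.

2.76 km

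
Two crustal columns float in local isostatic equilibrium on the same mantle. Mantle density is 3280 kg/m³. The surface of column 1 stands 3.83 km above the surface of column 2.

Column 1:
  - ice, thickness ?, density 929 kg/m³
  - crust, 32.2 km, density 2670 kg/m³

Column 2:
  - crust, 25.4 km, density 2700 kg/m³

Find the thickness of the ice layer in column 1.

3.25 km

Take the compensation level at the base of the deeper column (depth z_c below the surface of column 1) and equate Σ ρ_i t_i down to z_c; mantle fills any gap and the z_c terms cancel.
Column 1: x×929 + 32.2×2670 + (z_c − 32.2 − x)×3280
Column 2: 3.83×0 + 25.4×2700 + (z_c − 3.83 − 25.4)×3280
The z_c×3280 term appears on both sides and cancels. Collect the known terms of each column as K = Σ(ρt)_known − 3280 × (depth of known layers): K_1 = 85974 − 3280×32.2 = −19642; K_2 = 68580 − 3280×(3.83 + 25.4) = −27294.4.
Balance: K_1 − x×(3280 − 929) = K_2, so x = (K_1 − K_2)/(3280 − 929) = 7652.4/2351 = 3.25 km.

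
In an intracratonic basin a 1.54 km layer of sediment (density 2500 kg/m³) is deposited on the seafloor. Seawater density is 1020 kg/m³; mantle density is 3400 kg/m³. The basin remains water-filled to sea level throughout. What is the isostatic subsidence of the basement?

0.958 km

Submarine loading: the sediment displaces seawater, and the subsidence is in turn flooded, so s (ρ_m − ρ_w) = t (ρ_sed − ρ_w).
s = 1.54 km × (2500 − 1020) / (3400 − 1020) = 0.958 km.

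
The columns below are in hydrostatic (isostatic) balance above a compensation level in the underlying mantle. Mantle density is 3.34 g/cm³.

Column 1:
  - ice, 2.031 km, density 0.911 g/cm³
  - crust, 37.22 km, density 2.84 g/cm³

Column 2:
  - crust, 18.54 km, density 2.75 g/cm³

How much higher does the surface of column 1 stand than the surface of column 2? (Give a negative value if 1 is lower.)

3.77 km

For any compensation level in the mantle, the mantle terms cancel and isostasy reduces to e = (Σt_1 − Σt_2) − (Σ(ρt)_1 − Σ(ρt)_2) / ρ_m.
Σt_1 = 39.251 km; Σt_2 = 18.54 km; Σ(ρt)_1 = 107.555041; Σ(ρt)_2 = 50.985 (in km·g/cm³).
e = (39.251 − 18.54) − (107.555041 − 50.985) / 3.34 = 3.77 km.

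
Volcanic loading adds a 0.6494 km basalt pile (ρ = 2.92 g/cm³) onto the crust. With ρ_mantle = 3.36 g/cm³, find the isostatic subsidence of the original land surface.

0.564 km

Subaerial loading: s = t ρ_load / ρ_m.
s = 0.6494 km × 2.92/3.36 = 0.564 km.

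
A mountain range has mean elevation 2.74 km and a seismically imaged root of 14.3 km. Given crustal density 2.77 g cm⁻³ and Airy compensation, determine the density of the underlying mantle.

Airy balance: ρ_c h = (ρ_m − ρ_c) r → ρ_m = ρ_c (1 + h/r).
ρ_m = 2.77 × (1 + 2.74 km/14.3 km) = 3.3 g cm⁻³.

3.3 g cm⁻³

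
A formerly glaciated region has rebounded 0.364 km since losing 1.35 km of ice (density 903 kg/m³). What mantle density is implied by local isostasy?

ρ_m = ρ_ice t / u = 903 × 1.35 km/0.364 km = 3350 kg/m³.

3350 kg/m³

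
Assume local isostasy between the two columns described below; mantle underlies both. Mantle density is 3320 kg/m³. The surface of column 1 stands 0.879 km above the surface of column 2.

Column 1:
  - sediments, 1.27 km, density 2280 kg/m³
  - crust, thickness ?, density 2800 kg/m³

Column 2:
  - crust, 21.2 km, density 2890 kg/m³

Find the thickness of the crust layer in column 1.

Take the compensation level at the base of the deeper column (depth z_c below the surface of column 1) and equate Σ ρ_i t_i down to z_c; mantle fills any gap and the z_c terms cancel.
Column 1: 1.27×2280 + x×2800 + (z_c − 1.27 − x)×3320
Column 2: 0.879×0 + 21.2×2890 + (z_c − 0.879 − 21.2)×3320
The z_c×3320 term appears on both sides and cancels. Collect the known terms of each column as K = Σ(ρt)_known − 3320 × (depth of known layers): K_1 = 2895.6 − 3320×1.27 = −1320.8; K_2 = 61268 − 3320×(0.879 + 21.2) = −12034.28.
Balance: K_1 − x×(3320 − 2800) = K_2, so x = (K_1 − K_2)/(3320 − 2800) = 10713.5/520 = 20.6 km.

20.6 km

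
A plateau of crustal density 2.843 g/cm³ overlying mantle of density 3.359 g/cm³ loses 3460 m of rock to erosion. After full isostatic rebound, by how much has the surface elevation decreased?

Rebound u = e ρ_c/ρ_m = 3460 m × 2.843/3.359 = 2928 m.
Net surface drop = e − u = 3460 m − 2928 m = e (ρ_m − ρ_c)/ρ_m = 532 m.

532 m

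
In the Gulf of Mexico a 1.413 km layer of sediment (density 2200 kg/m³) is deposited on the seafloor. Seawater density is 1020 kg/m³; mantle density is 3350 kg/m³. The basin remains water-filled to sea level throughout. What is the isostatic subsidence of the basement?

Submarine loading: the sediment displaces seawater, and the subsidence is in turn flooded, so s (ρ_m − ρ_w) = t (ρ_sed − ρ_w).
s = 1.413 km × (2200 − 1020) / (3350 − 1020) = 0.716 km.

0.716 km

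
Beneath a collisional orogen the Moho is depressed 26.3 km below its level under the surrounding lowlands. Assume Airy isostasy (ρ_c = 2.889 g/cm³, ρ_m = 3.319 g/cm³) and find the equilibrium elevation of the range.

3.91 km

For local isostatic compensation: ρ_c h = (ρ_m − ρ_c) r.
h = r (ρ_m − ρ_c) / ρ_c = 26.3 km × (3.319 − 2.889) / 2.889 = 3.91 km.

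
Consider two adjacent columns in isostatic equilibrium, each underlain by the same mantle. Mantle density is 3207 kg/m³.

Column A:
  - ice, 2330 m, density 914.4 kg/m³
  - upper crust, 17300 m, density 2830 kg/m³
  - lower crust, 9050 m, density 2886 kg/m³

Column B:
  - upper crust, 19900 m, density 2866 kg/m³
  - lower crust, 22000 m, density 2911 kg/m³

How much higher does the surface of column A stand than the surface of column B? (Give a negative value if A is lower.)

For any compensation level in the mantle, the mantle terms cancel and isostasy reduces to e = (Σt_A − Σt_B) − (Σ(ρt)_A − Σ(ρt)_B) / ρ_m.
Σt_A = 28680 m; Σt_B = 41900 m; Σ(ρt)_A = 77207852; Σ(ρt)_B = 121075400 (in m·kg/m³).
e = (28680 − 41900) − (77207852 − 121075400) / 3207 = 459 m.

459 m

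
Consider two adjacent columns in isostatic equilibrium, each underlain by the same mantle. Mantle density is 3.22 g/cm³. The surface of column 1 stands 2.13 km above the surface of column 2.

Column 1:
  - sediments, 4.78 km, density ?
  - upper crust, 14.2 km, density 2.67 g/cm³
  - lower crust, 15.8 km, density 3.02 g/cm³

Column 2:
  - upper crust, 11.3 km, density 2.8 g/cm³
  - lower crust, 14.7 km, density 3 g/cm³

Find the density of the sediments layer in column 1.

2.41 g/cm³

Take the compensation level at the base of the deeper column (depth z_c below the surface of column 1) and equate Σ ρ_i t_i down to z_c; mantle fills any gap and the z_c terms cancel.
Column 1: 4.78×ρ + 14.2×2.67 + 15.8×3.02 + (z_c − 34.78)×3.22
Column 2: 2.13×0 + 11.3×2.8 + 14.7×3 + (z_c − 2.13 − 26)×3.22
The z_c×3.22 term appears on both sides and cancels. Collect the known terms of each column as K = Σ(ρt)_known − 3.22 × (depth of known layers): K_1 = 85.63 − 3.22×34.78 = −26.3616; K_2 = 75.74 − 3.22×(2.13 + 26) = −14.8386.
Balance: K_1 + 4.78×ρ = K_2, so ρ = (K_2 − K_1)/4.78 = 11.523/4.78 = 2.41 g/cm³.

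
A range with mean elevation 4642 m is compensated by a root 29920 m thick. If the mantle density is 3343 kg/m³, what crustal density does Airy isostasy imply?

ρ_c h = (ρ_m − ρ_c) r → ρ_c (h + r) = ρ_m r → ρ_c = ρ_m r / (h + r).
ρ_c = 3343 × 29920 m / (4642 m + 29920 m) = 2890 kg/m³.

2890 kg/m³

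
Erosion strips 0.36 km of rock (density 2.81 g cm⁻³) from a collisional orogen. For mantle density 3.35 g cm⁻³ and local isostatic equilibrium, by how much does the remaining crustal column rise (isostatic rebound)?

Unloading: uplift u = e ρ_c/ρ_m = 0.36 km × 2.81/3.35 = 0.302 km.

0.302 km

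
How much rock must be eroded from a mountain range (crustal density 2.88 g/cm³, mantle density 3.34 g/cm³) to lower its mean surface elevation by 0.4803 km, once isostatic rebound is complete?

3.49 km

Net drop Δ = e − u = e − e ρ_c/ρ_m = e (ρ_m − ρ_c)/ρ_m.
e = Δ ρ_m/(ρ_m − ρ_c) = 0.4803 km × 3.34/0.46 = 3.49 km.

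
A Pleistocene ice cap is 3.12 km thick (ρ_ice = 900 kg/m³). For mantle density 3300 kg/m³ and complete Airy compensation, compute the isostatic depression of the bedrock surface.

For local isostatic compensation: the ice load ρ_ice t is balanced by mantle displaced below, ρ_m s.
s = t ρ_ice / ρ_m = 3.12 km × 900/3300 = 0.851 km.

0.851 km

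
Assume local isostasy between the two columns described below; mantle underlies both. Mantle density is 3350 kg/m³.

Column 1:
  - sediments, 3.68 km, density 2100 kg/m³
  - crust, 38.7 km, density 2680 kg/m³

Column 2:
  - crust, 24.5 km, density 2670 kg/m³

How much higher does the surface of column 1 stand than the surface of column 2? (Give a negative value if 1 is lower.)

4.14 km

For any compensation level in the mantle, the mantle terms cancel and isostasy reduces to e = (Σt_1 − Σt_2) − (Σ(ρt)_1 − Σ(ρt)_2) / ρ_m.
Σt_1 = 42.38 km; Σt_2 = 24.5 km; Σ(ρt)_1 = 111444; Σ(ρt)_2 = 65415 (in km·kg/m³).
e = (42.38 − 24.5) − (111444 − 65415) / 3350 = 4.14 km.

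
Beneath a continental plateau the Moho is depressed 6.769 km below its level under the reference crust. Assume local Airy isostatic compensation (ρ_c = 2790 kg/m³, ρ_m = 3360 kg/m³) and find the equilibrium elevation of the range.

1.38 km

Isostatic balance requires: ρ_c h = (ρ_m − ρ_c) r.
h = r (ρ_m − ρ_c) / ρ_c = 6.769 km × (3360 − 2790) / 2790 = 1.38 km.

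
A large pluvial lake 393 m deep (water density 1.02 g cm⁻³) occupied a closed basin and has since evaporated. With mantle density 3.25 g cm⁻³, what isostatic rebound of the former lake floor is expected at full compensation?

u = d ρ_w/ρ_m = 393 m × 1.02/3.25 = 123 m.

123 m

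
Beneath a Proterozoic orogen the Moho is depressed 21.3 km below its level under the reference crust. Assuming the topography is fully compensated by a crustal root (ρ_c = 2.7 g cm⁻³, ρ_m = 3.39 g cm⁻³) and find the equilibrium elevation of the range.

Isostatic balance requires: ρ_c h = (ρ_m − ρ_c) r.
h = r (ρ_m − ρ_c) / ρ_c = 21.3 km × (3.39 − 2.7) / 2.7 = 5.44 km.

5.44 km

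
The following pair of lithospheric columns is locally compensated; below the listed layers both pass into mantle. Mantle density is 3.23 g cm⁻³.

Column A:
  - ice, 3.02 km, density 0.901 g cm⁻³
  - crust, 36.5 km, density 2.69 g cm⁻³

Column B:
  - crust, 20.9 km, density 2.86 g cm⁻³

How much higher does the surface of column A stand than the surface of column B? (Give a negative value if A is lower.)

For any compensation level in the mantle, the mantle terms cancel and isostasy reduces to e = (Σt_A − Σt_B) − (Σ(ρt)_A − Σ(ρt)_B) / ρ_m.
Σt_A = 39.52 km; Σt_B = 20.9 km; Σ(ρt)_A = 100.90602; Σ(ρt)_B = 59.774 (in km·g cm⁻³).
e = (39.52 − 20.9) − (100.90602 − 59.774) / 3.23 = 5.89 km.

5.89 km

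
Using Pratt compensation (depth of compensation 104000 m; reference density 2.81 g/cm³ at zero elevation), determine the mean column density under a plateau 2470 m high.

Pratt balance: ρ_ref D = ρ (D + h).
ρ = ρ_ref D/(D + h) = 2.81 × 104000 m/(104000 m + 2470 m) = 2.74 g/cm³.

2.74 g/cm³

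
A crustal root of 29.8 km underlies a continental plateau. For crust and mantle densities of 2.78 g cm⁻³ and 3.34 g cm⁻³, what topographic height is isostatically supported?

6 km

Equating mass per unit area of the two columns: ρ_c h = (ρ_m − ρ_c) r.
h = r (ρ_m − ρ_c) / ρ_c = 29.8 km × (3.34 − 2.78) / 2.78 = 6 km.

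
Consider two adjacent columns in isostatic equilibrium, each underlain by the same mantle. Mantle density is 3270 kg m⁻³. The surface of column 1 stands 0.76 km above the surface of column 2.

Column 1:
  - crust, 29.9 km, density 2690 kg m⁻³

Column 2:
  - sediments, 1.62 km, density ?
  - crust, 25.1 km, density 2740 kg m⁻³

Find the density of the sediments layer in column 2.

2310 kg m⁻³

Take the compensation level at the base of the deeper column (depth z_c below the surface of column 1) and equate Σ ρ_i t_i down to z_c; mantle fills any gap and the z_c terms cancel.
Column 1: 29.9×2690 + (z_c − 29.9)×3270
Column 2: 0.76×0 + 1.62×ρ + 25.1×2740 + (z_c − 0.76 − 26.72)×3270
The z_c×3270 term appears on both sides and cancels. Collect the known terms of each column as K = Σ(ρt)_known − 3270 × (depth of known layers): K_1 = 80431 − 3270×29.9 = −17342; K_2 = 68774 − 3270×(0.76 + 26.72) = −21085.6.
Balance: K_1 = K_2 + 1.62×ρ, so ρ = (K_1 − K_2)/1.62 = 3743.6/1.62 = 2310 kg m⁻³.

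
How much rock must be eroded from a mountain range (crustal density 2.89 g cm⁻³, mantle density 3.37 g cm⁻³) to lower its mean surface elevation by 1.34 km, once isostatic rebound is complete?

Net drop Δ = e − u = e − e ρ_c/ρ_m = e (ρ_m − ρ_c)/ρ_m.
e = Δ ρ_m/(ρ_m − ρ_c) = 1.34 km × 3.37/0.48 = 9.41 km.

9.41 km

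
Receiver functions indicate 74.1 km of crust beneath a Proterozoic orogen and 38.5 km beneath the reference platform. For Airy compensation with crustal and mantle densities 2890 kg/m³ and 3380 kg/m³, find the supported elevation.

Excess crust Δ = 74.1 km − 38.5 km = 35.6 km, split between elevation h and root r with h + r = Δ.
Airy balance ρ_c h = (ρ_m − ρ_c) r gives r = h ρ_c/(ρ_m − ρ_c), so h (1 + ρ_c/(ρ_m − ρ_c)) = Δ, i.e. h = Δ (ρ_m − ρ_c)/ρ_m.
h = 35.6 km × 490/3380 = 5.16 km.

5.16 km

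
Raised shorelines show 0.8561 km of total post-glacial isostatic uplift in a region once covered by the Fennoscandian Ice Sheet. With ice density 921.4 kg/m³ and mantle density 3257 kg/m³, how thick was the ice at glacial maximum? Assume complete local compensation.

u = t ρ_ice/ρ_m → t = u ρ_m/ρ_ice = 0.8561 km × 3257/921.4 = 3.03 km.

3.03 km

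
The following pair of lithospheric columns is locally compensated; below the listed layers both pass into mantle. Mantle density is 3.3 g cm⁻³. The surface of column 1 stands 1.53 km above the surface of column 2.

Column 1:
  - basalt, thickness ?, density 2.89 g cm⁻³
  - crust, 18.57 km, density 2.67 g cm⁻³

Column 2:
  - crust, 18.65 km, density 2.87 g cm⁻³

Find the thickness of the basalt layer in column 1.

Take the compensation level at the base of the deeper column (depth z_c below the surface of column 1) and equate Σ ρ_i t_i down to z_c; mantle fills any gap and the z_c terms cancel.
Column 1: x×2.89 + 18.57×2.67 + (z_c − 18.57 − x)×3.3
Column 2: 1.53×0 + 18.65×2.87 + (z_c − 1.53 − 18.65)×3.3
The z_c×3.3 term appears on both sides and cancels. Collect the known terms of each column as K = Σ(ρt)_known − 3.3 × (depth of known layers): K_1 = 49.5819 − 3.3×18.57 = −11.6991; K_2 = 53.5255 − 3.3×(1.53 + 18.65) = −13.0685.
Balance: K_1 − x×(3.3 − 2.89) = K_2, so x = (K_1 − K_2)/(3.3 − 2.89) = 1.3694/0.41 = 3.34 km.

3.34 km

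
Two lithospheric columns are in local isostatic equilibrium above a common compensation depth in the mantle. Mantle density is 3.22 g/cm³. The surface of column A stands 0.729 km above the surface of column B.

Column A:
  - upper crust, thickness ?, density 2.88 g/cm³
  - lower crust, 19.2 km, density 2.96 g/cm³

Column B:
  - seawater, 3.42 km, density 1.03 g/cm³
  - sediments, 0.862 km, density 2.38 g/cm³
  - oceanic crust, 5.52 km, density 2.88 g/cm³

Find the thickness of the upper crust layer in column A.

21.9 km

Take the compensation level at the base of the deeper column (depth z_c below the surface of column A) and equate Σ ρ_i t_i down to z_c; mantle fills any gap and the z_c terms cancel.
Column A: x×2.88 + 19.2×2.96 + (z_c − 19.2 − x)×3.22
Column B: 0.729×0 + 3.42×1.03 + 0.862×2.38 + 5.52×2.88 + (z_c − 0.729 − 9.802)×3.22
The z_c×3.22 term appears on both sides and cancels. Collect the known terms of each column as K = Σ(ρt)_known − 3.22 × (depth of known layers): K_A = 56.832 − 3.22×19.2 = −4.992; K_B = 21.47176 − 3.22×(0.729 + 9.802) = −12.43806.
Balance: K_A − x×(3.22 − 2.88) = K_B, so x = (K_A − K_B)/(3.22 − 2.88) = 7.44606/0.34 = 21.9 km.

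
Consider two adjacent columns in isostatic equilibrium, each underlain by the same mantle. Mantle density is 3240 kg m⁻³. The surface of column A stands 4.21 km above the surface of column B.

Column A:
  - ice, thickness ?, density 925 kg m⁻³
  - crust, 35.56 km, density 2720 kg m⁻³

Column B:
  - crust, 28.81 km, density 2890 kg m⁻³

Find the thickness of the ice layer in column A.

Take the compensation level at the base of the deeper column (depth z_c below the surface of column A) and equate Σ ρ_i t_i down to z_c; mantle fills any gap and the z_c terms cancel.
Column A: x×925 + 35.56×2720 + (z_c − 35.56 − x)×3240
Column B: 4.21×0 + 28.81×2890 + (z_c − 4.21 − 28.81)×3240
The z_c×3240 term appears on both sides and cancels. Collect the known terms of each column as K = Σ(ρt)_known − 3240 × (depth of known layers): K_A = 96723.2 − 3240×35.56 = −18491.2; K_B = 83260.9 − 3240×(4.21 + 28.81) = −23723.9.
Balance: K_A − x×(3240 − 925) = K_B, so x = (K_A − K_B)/(3240 − 925) = 5232.7/2315 = 2.26 km.

2.26 km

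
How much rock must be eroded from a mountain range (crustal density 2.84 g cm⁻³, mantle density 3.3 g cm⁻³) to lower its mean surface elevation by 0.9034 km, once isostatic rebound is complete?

6.48 km

Net drop Δ = e − u = e − e ρ_c/ρ_m = e (ρ_m − ρ_c)/ρ_m.
e = Δ ρ_m/(ρ_m − ρ_c) = 0.9034 km × 3.3/0.46 = 6.48 km.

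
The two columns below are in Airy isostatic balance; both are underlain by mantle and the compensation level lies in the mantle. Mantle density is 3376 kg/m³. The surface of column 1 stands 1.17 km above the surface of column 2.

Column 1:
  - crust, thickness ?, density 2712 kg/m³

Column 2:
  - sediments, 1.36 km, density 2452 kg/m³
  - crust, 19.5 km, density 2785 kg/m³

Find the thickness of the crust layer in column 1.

Take the compensation level at the base of the deeper column (depth z_c below the surface of column 1) and equate Σ ρ_i t_i down to z_c; mantle fills any gap and the z_c terms cancel.
Column 1: x×2712 + (z_c − 0 − x)×3376
Column 2: 1.17×0 + 1.36×2452 + 19.5×2785 + (z_c − 1.17 − 20.86)×3376
The z_c×3376 term appears on both sides and cancels. Collect the known terms of each column as K = Σ(ρt)_known − 3376 × (depth of known layers): K_1 = 0 − 3376×0 = 0; K_2 = 57642.22 − 3376×(1.17 + 20.86) = −16731.06.
Balance: K_1 − x×(3376 − 2712) = K_2, so x = (K_1 − K_2)/(3376 − 2712) = 16731.1/664 = 25.2 km.

25.2 km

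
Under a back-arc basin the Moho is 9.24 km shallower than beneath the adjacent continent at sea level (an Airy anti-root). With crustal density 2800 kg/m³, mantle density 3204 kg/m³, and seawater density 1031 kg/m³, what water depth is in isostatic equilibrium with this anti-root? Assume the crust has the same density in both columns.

Replacing a thickness d of crust by seawater at the top must be balanced by replacing crust with mantle at the base: d (ρ_c − ρ_w) = a (ρ_m − ρ_c).
d = a (ρ_m − ρ_c)/(ρ_c − ρ_w) = 9.24 km × 404/1769 = 2.11 km.

2.11 km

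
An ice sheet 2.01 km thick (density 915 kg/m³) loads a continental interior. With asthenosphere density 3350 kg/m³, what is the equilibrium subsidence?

0.549 km

In Airy isostatic equilibrium: the ice load ρ_ice t is balanced by mantle displaced below, ρ_m s.
s = t ρ_ice / ρ_m = 2.01 km × 915/3350 = 0.549 km.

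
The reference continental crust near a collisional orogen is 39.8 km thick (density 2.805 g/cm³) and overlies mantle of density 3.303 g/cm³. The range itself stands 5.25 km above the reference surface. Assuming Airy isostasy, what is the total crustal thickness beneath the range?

74.6 km

Root depth r = h ρ_c / (ρ_m − ρ_c) = 5.25 km × 2.805 / 0.498 = 29.57 km.
Total thickness = T + h + r = 39.8 km + 5.25 km + 29.57 km = 74.6 km.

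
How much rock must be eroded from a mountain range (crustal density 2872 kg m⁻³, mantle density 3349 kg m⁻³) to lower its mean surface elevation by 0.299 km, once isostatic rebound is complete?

2.1 km

Net drop Δ = e − u = e − e ρ_c/ρ_m = e (ρ_m − ρ_c)/ρ_m.
e = Δ ρ_m/(ρ_m − ρ_c) = 0.299 km × 3349/477 = 2.1 km.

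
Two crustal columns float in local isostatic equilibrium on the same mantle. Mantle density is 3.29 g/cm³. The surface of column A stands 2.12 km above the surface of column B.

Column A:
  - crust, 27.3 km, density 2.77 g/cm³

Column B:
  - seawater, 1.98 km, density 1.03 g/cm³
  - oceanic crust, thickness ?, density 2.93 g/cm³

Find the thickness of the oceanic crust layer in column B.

Take the compensation level at the base of the deeper column (depth z_c below the surface of column A) and equate Σ ρ_i t_i down to z_c; mantle fills any gap and the z_c terms cancel.
Column A: 27.3×2.77 + (z_c − 27.3)×3.29
Column B: 2.12×0 + 1.98×1.03 + x×2.93 + (z_c − 2.12 − 1.98 − x)×3.29
The z_c×3.29 term appears on both sides and cancels. Collect the known terms of each column as K = Σ(ρt)_known − 3.29 × (depth of known layers): K_A = 75.621 − 3.29×27.3 = −14.196; K_B = 2.0394 − 3.29×(2.12 + 1.98) = −11.4496.
Balance: K_A = K_B − x×(3.29 − 2.93), so x = (K_B − K_A)/(3.29 − 2.93) = 2.7464/0.36 = 7.63 km.

7.63 km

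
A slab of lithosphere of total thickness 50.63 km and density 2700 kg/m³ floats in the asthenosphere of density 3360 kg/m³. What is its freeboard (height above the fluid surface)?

Floating equilibrium: submerged depth d = t ρ_obj/ρ_fluid = 50.63 km × 2700/3360 = 40.68 km.
Freeboard = t − d = 50.63 km − 40.68 km = 9.95 km.

9.95 km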